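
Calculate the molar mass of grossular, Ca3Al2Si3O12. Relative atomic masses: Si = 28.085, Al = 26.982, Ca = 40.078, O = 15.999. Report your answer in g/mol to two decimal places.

450.44 g/mol

The formula mass is the sum 3×40.078 + 2×26.982 + 3×28.085 + 12×15.999.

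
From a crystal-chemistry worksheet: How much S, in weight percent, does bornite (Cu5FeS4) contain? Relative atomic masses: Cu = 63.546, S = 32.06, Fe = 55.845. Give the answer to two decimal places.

25.56 weight percent

Molar mass of Cu5FeS4: 5×63.546 + 1×55.845 + 4×32.06 = 501.815 g/mol.
Mass of S per formula unit: 4 × 32.06 = 128.240 g.
Weight fraction S = 128.240 / 501.815 = 0.2556.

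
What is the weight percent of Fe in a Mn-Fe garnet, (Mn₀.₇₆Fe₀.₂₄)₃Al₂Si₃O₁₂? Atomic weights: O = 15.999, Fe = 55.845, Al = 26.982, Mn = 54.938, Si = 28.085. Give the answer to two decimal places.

8.11 weight percent

Molar mass of (Mn₀.₇₆Fe₀.₂₄)₃Al₂Si₃O₁₂: 2.28·54.938 + 0.72·55.845 + 2·26.982 + 3·28.085 + 12·15.999 = 495.674 g/mol.
Mass of Fe per formula unit: 0.72 × 55.845 = 40.208 g.
Weight fraction Fe = 40.208 / 495.674 = 0.0811.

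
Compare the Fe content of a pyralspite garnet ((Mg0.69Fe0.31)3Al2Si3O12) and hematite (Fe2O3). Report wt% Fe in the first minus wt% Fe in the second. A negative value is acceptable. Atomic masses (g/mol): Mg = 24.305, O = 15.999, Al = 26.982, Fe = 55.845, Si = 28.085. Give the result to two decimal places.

-57.93 percentage points

Fe in (Mg0.69Fe0.31)3Al2Si3O12: molar mass 432.454 g/mol; 0.93×55.845 = 51.936 g → 12.01 wt%.
Fe in Fe2O3: molar mass 159.687 g/mol; 2×55.845 = 111.690 g → 69.94 wt%.
Difference = 12.01 − 69.94 = -57.93 percentage points.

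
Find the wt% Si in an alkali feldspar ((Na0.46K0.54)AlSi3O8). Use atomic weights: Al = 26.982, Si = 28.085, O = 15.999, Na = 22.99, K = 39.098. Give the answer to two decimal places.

Formula mass = 0.46·22.99 + 0.54·39.098 + 1·26.982 + 3·28.085 + 8·15.999 = 270.917 g/mol, of which 84.255 g is Si.
So Si makes up 84.255/270.917 = 0.3110 of the mass, i.e. 31.10%.

31.10 mass %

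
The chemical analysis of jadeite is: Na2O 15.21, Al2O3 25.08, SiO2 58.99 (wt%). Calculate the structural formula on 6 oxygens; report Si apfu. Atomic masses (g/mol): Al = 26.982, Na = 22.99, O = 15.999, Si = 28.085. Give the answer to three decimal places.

1.999 Si apfu

Na2O: 15.21/61.979 = 0.24541 mol → 0.49082 mol Na, 0.24541 mol O.
Al2O3: 25.08/101.961 = 0.24598 mol → 0.49196 mol Al, 0.73794 mol O.
SiO2: 58.99/60.083 = 0.98181 mol → 0.98181 mol Si, 1.96362 mol O.
Total oxygen = 2.94697 mol. Normalization factor = 6/2.94697 = 2.03599.
Si per 6 O = 0.98181 × 2.03599 = 1.999.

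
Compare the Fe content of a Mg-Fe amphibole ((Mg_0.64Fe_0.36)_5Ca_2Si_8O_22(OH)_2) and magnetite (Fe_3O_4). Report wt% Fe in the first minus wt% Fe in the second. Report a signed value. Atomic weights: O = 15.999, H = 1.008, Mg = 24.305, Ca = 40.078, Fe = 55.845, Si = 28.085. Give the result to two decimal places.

-60.79 percentage points

M((Mg_0.64Fe_0.36)_5Ca_2Si_8O_22(OH)_2) = 869.125 g/mol, so wt% Fe = 100.521/869.125 × 100 = 11.57%.
M(Fe_3O_4) = 231.531 g/mol, so wt% Fe = 167.535/231.531 × 100 = 72.36%.
11.57 − 72.36 = -60.79 pp.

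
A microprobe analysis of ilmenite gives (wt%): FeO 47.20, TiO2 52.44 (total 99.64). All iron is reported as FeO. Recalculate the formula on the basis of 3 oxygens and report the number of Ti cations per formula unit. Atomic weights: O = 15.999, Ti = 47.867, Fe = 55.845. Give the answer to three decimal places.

1.000 Ti apfu

FeO: 47.20/71.844 = 0.65698 mol → 0.65698 mol Fe, 0.65698 mol O.
TiO2: 52.44/79.865 = 0.65661 mol → 0.65661 mol Ti, 1.31322 mol O.
Total oxygen = 1.97020 mol. Normalization factor = 3/1.97020 = 1.52269.
Ti per 3 O = 0.65661 × 1.52269 = 1.000.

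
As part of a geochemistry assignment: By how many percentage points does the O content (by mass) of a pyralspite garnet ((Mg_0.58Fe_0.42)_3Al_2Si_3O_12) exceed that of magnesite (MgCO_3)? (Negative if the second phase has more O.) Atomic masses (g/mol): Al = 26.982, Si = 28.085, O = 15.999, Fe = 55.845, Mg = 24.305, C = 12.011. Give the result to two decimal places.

M((Mg_0.58Fe_0.42)_3Al_2Si_3O_12) = 442.862 g/mol, so wt% O = 191.988/442.862 × 100 = 43.35%.
M(MgCO_3) = 84.313 g/mol, so wt% O = 47.997/84.313 × 100 = 56.93%.
43.35 − 56.93 = -13.58 pp.

-13.58 percentage points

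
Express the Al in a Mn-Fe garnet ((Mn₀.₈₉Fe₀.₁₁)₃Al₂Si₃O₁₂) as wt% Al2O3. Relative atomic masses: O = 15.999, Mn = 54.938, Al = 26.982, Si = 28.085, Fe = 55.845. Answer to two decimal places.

Molar mass of (Mn₀.₈₉Fe₀.₁₁)₃Al₂Si₃O₁₂ = 2.67×54.938 + 0.33×55.845 + 2×26.982 + 3×28.085 + 12×15.999 = 495.320 g/mol.
Each formula unit contains 2 Al, equivalent to 2/2 = 1.0000 mol Al2O3.
M(Al2O3) = 2×26.982 + 3×15.999 = 101.961 g/mol.
Mass of Al2O3 per formula unit = 1.0000 × 101.961 = 101.961 g.
Al2O3 wt% = 101.961 / 495.320 × 100 = 20.58%.

20.58 wt%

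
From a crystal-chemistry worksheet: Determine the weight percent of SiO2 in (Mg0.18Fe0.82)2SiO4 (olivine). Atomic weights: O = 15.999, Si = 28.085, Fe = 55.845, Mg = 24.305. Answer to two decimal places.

Formula mass = 192.417 g/mol.
1 Si → 1.0000 mol SiO2 per formula unit; M(SiO2) = 60.083, so SiO2 mass = 60.083 g.
60.083/192.417 × 100 = 31.23 wt%.

31.23 wt%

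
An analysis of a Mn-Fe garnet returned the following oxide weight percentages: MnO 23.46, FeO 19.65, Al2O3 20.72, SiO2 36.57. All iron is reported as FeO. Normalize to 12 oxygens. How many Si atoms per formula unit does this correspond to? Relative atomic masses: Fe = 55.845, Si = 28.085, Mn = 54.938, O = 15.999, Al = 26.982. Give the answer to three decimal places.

MnO (M=70.937): mol = 0.33072; Mn = 0.33072, O = 0.33072.
FeO (M=71.844): mol = 0.27351; Fe = 0.27351, O = 0.27351.
Al2O3 (M=101.961): mol = 0.20321; Al = 0.40642, O = 0.60963.
SiO2 (M=60.083): mol = 0.60866; Si = 0.60866, O = 1.21732.
ΣO = 2.43118; factor = 12/ΣO = 4.93587.
Si apfu = 0.60866 × 4.93587 = 3.004.

3.004 Si apfu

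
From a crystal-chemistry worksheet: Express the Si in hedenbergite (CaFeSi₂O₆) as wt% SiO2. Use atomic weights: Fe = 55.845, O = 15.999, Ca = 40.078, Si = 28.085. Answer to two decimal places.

M(CaFeSi₂O₆) = 248.087 g/mol; M(SiO2) = 60.083 g/mol.
Moles SiO2 per formula unit = 2 Si ÷ 1 = 2.0000.
SiO2 fraction = (2.0000 × 60.083) / 248.087 = 120.166/248.087 = 0.4844.

48.44 wt%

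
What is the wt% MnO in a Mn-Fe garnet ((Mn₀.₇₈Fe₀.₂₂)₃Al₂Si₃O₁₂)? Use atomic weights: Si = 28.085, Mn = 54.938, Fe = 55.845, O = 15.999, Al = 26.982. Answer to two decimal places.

33.49 wt%

Formula mass = 495.620 g/mol.
2.34 Mn → 2.3400 mol MnO per formula unit; M(MnO) = 70.937, so MnO mass = 165.993 g.
165.993/495.620 × 100 = 33.49 wt%.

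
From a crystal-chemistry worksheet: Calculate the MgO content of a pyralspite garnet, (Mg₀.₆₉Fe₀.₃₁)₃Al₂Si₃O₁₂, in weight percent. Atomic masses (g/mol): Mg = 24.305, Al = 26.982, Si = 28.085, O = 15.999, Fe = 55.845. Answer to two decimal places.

19.29 wt%

M((Mg₀.₆₉Fe₀.₃₁)₃Al₂Si₃O₁₂) = 432.454 g/mol; M(MgO) = 40.304 g/mol.
Moles MgO per formula unit = 2.07 Mg ÷ 1 = 2.0700.
MgO fraction = (2.0700 × 40.304) / 432.454 = 83.429/432.454 = 0.1929.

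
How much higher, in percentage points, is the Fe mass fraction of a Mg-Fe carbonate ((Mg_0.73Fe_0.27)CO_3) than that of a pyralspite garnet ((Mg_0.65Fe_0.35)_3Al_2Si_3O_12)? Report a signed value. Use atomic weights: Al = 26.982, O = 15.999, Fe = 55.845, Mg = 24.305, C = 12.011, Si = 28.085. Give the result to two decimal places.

2.80 percentage points

First mineral: 15.078 g Fe in 92.829 g formula = 16.24 wt% Fe.
Second mineral: 58.637 g Fe in 436.239 g formula = 13.44 wt% Fe.
16.24% − 13.44% gives a difference of 2.80 percentage points.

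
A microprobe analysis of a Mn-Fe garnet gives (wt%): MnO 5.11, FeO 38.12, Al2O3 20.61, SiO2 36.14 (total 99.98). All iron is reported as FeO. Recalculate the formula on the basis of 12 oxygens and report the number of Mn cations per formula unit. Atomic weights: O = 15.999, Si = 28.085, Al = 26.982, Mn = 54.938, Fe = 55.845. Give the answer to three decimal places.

0.358 Mn apfu

MnO: 5.11/70.937 = 0.07204 mol → 0.07204 mol Mn, 0.07204 mol O.
FeO: 38.12/71.844 = 0.53059 mol → 0.53059 mol Fe, 0.53059 mol O.
Al2O3: 20.61/101.961 = 0.20214 mol → 0.40428 mol Al, 0.60642 mol O.
SiO2: 36.14/60.083 = 0.60150 mol → 0.60150 mol Si, 1.20300 mol O.
Total oxygen = 2.41205 mol. Normalization factor = 12/2.41205 = 4.97502.
Mn per 12 O = 0.07204 × 4.97502 = 0.358.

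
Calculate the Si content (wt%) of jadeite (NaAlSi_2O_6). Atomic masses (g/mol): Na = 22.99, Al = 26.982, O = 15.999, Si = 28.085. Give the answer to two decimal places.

Molar mass of NaAlSi_2O_6: 1*22.99 + 1*26.982 + 2*28.085 + 6*15.999 = 202.136 g/mol.
Mass of Si per formula unit: 2 × 28.085 = 56.170 g.
Weight fraction Si = 56.170 / 202.136 = 0.2779.

27.79 wt%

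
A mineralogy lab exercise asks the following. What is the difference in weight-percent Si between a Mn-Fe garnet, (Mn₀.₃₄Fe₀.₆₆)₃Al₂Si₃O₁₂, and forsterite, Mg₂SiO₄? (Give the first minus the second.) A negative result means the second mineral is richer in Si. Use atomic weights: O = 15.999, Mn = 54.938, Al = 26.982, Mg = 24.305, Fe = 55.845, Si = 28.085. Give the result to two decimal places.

Si in (Mn₀.₃₄Fe₀.₆₆)₃Al₂Si₃O₁₂: molar mass 496.817 g/mol; 3×28.085 = 84.255 g → 16.96 wt%.
Si in Mg₂SiO₄: molar mass 140.691 g/mol; 1×28.085 = 28.085 g → 19.96 wt%.
Difference = 16.96 − 19.96 = -3.00 percentage points.

-3.00 percentage points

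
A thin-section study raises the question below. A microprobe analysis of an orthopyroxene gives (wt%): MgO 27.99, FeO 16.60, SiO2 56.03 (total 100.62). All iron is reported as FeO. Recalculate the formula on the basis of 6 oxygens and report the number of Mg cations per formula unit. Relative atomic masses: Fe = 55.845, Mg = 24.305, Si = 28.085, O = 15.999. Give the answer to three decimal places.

1.493 Mg apfu

27.99 wt% MgO ÷ 40.304 g/mol = 0.69447 mol, giving 0.69447 Mg and 0.69447 O.
16.60 wt% FeO ÷ 71.844 g/mol = 0.23106 mol, giving 0.23106 Fe and 0.23106 O.
56.03 wt% SiO2 ÷ 60.083 g/mol = 0.93254 mol, giving 0.93254 Si and 1.86508 O.
Oxygen sums to 2.79061; scaling by 6/2.79061 = 2.15007 puts the formula on 6 O.
Mg: 0.69447 × 2.15007 = 1.493 atoms per formula unit.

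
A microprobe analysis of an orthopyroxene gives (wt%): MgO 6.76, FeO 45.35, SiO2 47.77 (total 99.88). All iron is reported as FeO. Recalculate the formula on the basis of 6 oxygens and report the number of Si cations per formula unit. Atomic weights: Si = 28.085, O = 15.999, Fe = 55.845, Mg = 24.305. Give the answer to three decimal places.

1.997 Si apfu

MgO: 6.76/40.304 = 0.16773 mol → 0.16773 mol Mg, 0.16773 mol O.
FeO: 45.35/71.844 = 0.63123 mol → 0.63123 mol Fe, 0.63123 mol O.
SiO2: 47.77/60.083 = 0.79507 mol → 0.79507 mol Si, 1.59014 mol O.
Total oxygen = 2.38910 mol. Normalization factor = 6/2.38910 = 2.51141.
Si per 6 O = 0.79507 × 2.51141 = 1.997.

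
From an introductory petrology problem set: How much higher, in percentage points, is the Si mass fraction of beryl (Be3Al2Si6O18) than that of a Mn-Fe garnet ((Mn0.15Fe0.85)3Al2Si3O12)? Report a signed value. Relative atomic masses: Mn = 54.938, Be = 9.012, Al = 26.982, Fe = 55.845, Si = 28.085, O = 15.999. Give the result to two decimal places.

14.41 percentage points

Si in Be3Al2Si6O18: molar mass 537.492 g/mol; 6×28.085 = 168.510 g → 31.35 wt%.
Si in (Mn0.15Fe0.85)3Al2Si3O12: molar mass 497.334 g/mol; 3×28.085 = 84.255 g → 16.94 wt%.
Difference = 31.35 − 16.94 = 14.41 percentage points.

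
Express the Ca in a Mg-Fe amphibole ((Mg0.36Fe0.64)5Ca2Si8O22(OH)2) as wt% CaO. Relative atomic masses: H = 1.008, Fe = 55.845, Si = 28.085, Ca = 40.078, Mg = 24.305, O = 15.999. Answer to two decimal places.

Molar mass of (Mg0.36Fe0.64)5Ca2Si8O22(OH)2 = 1.80·24.305 + 3.20·55.845 + 2·40.078 + 8·28.085 + 24·15.999 + 2·1.008 = 913.281 g/mol.
Each formula unit contains 2 Ca, equivalent to 2/1 = 2.0000 mol CaO.
M(CaO) = 1×40.078 + 1×15.999 = 56.077 g/mol.
Mass of CaO per formula unit = 2.0000 × 56.077 = 112.154 g.
CaO wt% = 112.154 / 913.281 × 100 = 12.28%.

12.28 wt%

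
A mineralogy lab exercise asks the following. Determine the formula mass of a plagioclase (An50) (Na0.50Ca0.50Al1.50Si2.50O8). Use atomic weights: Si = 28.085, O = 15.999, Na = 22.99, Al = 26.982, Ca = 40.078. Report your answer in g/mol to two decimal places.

M = 0.50*22.99 + 0.50*40.078 + 1.50*26.982 + 2.50*28.085 + 8*15.999

270.21 g/mol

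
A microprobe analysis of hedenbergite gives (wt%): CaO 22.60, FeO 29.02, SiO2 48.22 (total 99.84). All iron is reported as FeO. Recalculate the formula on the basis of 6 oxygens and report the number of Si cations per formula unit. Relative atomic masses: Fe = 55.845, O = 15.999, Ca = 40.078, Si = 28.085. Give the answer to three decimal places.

1.996 Si apfu

CaO (M=56.077): mol = 0.40302; Ca = 0.40302, O = 0.40302.
FeO (M=71.844): mol = 0.40393; Fe = 0.40393, O = 0.40393.
SiO2 (M=60.083): mol = 0.80256; Si = 0.80256, O = 1.60512.
ΣO = 2.41207; factor = 6/ΣO = 2.48749.
Si apfu = 0.80256 × 2.48749 = 1.996.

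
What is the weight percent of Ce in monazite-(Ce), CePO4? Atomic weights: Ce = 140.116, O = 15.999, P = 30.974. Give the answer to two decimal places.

Molar mass of CePO4: 1·140.116 + 1·30.974 + 4·15.999 = 235.086 g/mol.
Mass of Ce per formula unit: 1 × 140.116 = 140.116 g.
Weight fraction Ce = 140.116 / 235.086 = 0.5960.

59.60 mass %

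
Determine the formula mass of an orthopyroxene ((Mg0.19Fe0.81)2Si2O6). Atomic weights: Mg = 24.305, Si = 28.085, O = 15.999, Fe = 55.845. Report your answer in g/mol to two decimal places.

Mg: 0.38 × 24.305 = 9.2359
Fe: 1.62 × 55.845 = 90.4689
Si: 2 × 28.085 = 56.1700
O: 6 × 15.999 = 95.9940
Summing the contributions gives the formula mass.

251.87 g/mol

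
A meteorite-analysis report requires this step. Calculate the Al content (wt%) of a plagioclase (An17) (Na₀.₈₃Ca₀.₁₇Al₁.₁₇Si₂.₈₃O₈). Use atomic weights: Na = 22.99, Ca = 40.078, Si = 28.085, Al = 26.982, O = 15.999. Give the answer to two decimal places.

Molar mass of Na₀.₈₃Ca₀.₁₇Al₁.₁₇Si₂.₈₃O₈: 0.83*22.99 + 0.17*40.078 + 1.17*26.982 + 2.83*28.085 + 8*15.999 = 264.936 g/mol.
Mass of Al per formula unit: 1.17 × 26.982 = 31.569 g.
Weight fraction Al = 31.569 / 264.936 = 0.1192.

11.92 wt%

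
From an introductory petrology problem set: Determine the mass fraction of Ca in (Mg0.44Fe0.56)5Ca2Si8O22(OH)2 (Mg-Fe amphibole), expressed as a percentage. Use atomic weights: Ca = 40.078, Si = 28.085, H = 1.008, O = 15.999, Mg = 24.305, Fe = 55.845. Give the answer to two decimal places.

8.90 mass %

M((Mg0.44Fe0.56)5Ca2Si8O22(OH)2) = 900.665 g/mol.
Ca contributes 2 × 40.078 = 80.156 g per mole.
80.156/900.665 = 0.0890 → 8.90%.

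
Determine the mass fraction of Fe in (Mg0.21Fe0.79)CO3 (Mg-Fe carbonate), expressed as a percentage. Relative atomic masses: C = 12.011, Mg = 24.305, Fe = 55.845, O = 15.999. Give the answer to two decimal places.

M((Mg0.21Fe0.79)CO3) = 109.230 g/mol.
Fe contributes 0.79 × 55.845 = 44.118 g per mole.
44.118/109.230 = 0.4039 → 40.39%.

40.39 mass %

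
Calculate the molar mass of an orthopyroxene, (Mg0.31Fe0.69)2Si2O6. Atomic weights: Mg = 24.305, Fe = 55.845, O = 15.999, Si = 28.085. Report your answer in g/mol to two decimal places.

The formula mass is the sum 0.62(24.305) + 1.38(55.845) + 2(28.085) + 6(15.999).

244.30 g/mol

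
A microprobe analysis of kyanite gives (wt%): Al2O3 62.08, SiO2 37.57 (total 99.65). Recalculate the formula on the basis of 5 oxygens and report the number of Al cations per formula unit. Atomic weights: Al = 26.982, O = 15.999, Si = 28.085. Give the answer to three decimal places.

62.08 wt% Al2O3 ÷ 101.961 g/mol = 0.60886 mol, giving 1.21772 Al and 1.82658 O.
37.57 wt% SiO2 ÷ 60.083 g/mol = 0.62530 mol, giving 0.62530 Si and 1.25060 O.
Oxygen sums to 3.07718; scaling by 5/3.07718 = 1.62486 puts the formula on 5 O.
Al: 1.21772 × 1.62486 = 1.979 atoms per formula unit.

1.979 Al apfu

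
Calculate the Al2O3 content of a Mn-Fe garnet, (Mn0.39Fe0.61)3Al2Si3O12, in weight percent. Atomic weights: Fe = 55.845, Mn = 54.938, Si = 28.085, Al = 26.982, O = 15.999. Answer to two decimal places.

20.53 wt%

Molar mass of (Mn0.39Fe0.61)3Al2Si3O12 = 1.17·54.938 + 1.83·55.845 + 2·26.982 + 3·28.085 + 12·15.999 = 496.681 g/mol.
Each formula unit contains 2 Al, equivalent to 2/2 = 1.0000 mol Al2O3.
M(Al2O3) = 2×26.982 + 3×15.999 = 101.961 g/mol.
Mass of Al2O3 per formula unit = 1.0000 × 101.961 = 101.961 g.
Al2O3 wt% = 101.961 / 496.681 × 100 = 20.53%.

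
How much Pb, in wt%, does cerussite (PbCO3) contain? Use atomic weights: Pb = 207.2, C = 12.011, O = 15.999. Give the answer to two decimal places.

M(PbCO3) = 267.208 g/mol.
Pb contributes 1 × 207.2 = 207.200 g per mole.
207.200/267.208 = 0.7754 → 77.54%.

77.54 wt%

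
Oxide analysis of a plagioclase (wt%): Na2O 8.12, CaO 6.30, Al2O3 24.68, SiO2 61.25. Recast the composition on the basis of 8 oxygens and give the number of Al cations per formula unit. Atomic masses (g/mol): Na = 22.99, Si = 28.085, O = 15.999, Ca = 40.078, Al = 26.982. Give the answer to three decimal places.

8.12 wt% Na2O ÷ 61.979 g/mol = 0.13101 mol, giving 0.26202 Na and 0.13101 O.
6.30 wt% CaO ÷ 56.077 g/mol = 0.11235 mol, giving 0.11235 Ca and 0.11235 O.
24.68 wt% Al2O3 ÷ 101.961 g/mol = 0.24205 mol, giving 0.48410 Al and 0.72615 O.
61.25 wt% SiO2 ÷ 60.083 g/mol = 1.01942 mol, giving 1.01942 Si and 2.03884 O.
Oxygen sums to 3.00835; scaling by 8/3.00835 = 2.65927 puts the formula on 8 O.
Al: 0.48410 × 2.65927 = 1.287 atoms per formula unit.

1.287 Al apfu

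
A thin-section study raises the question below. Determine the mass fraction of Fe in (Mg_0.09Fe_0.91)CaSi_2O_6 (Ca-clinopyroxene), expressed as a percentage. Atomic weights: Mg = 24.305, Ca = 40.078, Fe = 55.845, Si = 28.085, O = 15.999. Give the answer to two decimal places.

20.72 mass %

Molar mass of (Mg_0.09Fe_0.91)CaSi_2O_6: 0.09*24.305 + 0.91*55.845 + 1*40.078 + 2*28.085 + 6*15.999 = 245.248 g/mol.
Mass of Fe per formula unit: 0.91 × 55.845 = 50.819 g.
Weight fraction Fe = 50.819 / 245.248 = 0.2072.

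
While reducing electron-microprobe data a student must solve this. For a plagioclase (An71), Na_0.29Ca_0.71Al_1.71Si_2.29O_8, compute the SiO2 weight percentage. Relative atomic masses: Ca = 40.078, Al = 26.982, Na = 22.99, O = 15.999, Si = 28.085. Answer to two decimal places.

50.29 wt%

Formula mass = 273.568 g/mol.
2.29 Si → 2.2900 mol SiO2 per formula unit; M(SiO2) = 60.083, so SiO2 mass = 137.590 g.
137.590/273.568 × 100 = 50.29 wt%.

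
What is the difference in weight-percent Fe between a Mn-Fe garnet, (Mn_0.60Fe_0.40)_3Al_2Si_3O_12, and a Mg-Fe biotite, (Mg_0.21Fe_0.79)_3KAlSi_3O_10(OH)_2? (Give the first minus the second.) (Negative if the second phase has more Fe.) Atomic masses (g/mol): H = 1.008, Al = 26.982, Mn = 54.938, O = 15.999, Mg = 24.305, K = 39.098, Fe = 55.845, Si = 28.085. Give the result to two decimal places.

-13.39 percentage points

M((Mn_0.60Fe_0.40)_3Al_2Si_3O_12) = 496.109 g/mol, so wt% Fe = 67.014/496.109 × 100 = 13.51%.
M((Mg_0.21Fe_0.79)_3KAlSi_3O_10(OH)_2) = 492.004 g/mol, so wt% Fe = 132.353/492.004 × 100 = 26.90%.
13.51 − 26.90 = -13.39 pp.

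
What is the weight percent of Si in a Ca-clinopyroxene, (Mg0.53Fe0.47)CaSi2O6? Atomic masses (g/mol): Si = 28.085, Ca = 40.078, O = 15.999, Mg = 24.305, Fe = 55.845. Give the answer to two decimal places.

24.28 mass %

Formula mass = 0.53*24.305 + 0.47*55.845 + 1*40.078 + 2*28.085 + 6*15.999 = 231.371 g/mol, of which 56.170 g is Si.
So Si makes up 56.170/231.371 = 0.2428 of the mass, i.e. 24.28%.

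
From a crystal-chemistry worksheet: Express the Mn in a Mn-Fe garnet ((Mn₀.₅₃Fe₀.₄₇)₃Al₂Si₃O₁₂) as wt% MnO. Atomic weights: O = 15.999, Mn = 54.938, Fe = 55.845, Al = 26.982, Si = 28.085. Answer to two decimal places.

M((Mn₀.₅₃Fe₀.₄₇)₃Al₂Si₃O₁₂) = 496.300 g/mol; M(MnO) = 70.937 g/mol.
Moles MnO per formula unit = 1.59 Mn ÷ 1 = 1.5900.
MnO fraction = (1.5900 × 70.937) / 496.300 = 112.790/496.300 = 0.2273.

22.73 wt%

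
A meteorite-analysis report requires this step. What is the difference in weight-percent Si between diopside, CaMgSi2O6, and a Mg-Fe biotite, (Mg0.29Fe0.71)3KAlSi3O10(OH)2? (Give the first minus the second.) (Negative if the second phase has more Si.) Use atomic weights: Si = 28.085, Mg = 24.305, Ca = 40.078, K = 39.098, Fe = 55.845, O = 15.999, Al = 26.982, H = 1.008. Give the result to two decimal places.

M(CaMgSi2O6) = 216.547 g/mol, so wt% Si = 56.170/216.547 × 100 = 25.94%.
M((Mg0.29Fe0.71)3KAlSi3O10(OH)2) = 484.434 g/mol, so wt% Si = 84.255/484.434 × 100 = 17.39%.
25.94 − 17.39 = 8.55 pp.

8.55 percentage points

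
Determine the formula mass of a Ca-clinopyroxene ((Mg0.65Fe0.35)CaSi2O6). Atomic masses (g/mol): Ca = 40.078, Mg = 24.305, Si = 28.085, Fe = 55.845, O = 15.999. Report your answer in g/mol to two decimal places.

227.59 g/mol

M = 0.65*24.305 + 0.35*55.845 + 1*40.078 + 2*28.085 + 6*15.999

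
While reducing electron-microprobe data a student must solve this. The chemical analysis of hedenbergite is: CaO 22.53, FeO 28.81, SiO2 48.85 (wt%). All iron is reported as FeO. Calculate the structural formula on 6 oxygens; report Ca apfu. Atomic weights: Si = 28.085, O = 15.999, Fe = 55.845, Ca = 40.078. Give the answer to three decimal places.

0.992 Ca apfu

22.53 wt% CaO ÷ 56.077 g/mol = 0.40177 mol, giving 0.40177 Ca and 0.40177 O.
28.81 wt% FeO ÷ 71.844 g/mol = 0.40101 mol, giving 0.40101 Fe and 0.40101 O.
48.85 wt% SiO2 ÷ 60.083 g/mol = 0.81304 mol, giving 0.81304 Si and 1.62608 O.
Oxygen sums to 2.42886; scaling by 6/2.42886 = 2.47029 puts the formula on 6 O.
Ca: 0.40177 × 2.47029 = 0.992 atoms per formula unit.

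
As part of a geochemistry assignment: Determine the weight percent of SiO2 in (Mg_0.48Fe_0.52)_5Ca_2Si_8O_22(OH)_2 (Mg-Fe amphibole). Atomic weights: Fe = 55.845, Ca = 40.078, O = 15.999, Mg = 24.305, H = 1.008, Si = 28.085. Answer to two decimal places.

M((Mg_0.48Fe_0.52)_5Ca_2Si_8O_22(OH)_2) = 894.357 g/mol; M(SiO2) = 60.083 g/mol.
Moles SiO2 per formula unit = 8 Si ÷ 1 = 8.0000.
SiO2 fraction = (8.0000 × 60.083) / 894.357 = 480.664/894.357 = 0.5374.

53.74 wt%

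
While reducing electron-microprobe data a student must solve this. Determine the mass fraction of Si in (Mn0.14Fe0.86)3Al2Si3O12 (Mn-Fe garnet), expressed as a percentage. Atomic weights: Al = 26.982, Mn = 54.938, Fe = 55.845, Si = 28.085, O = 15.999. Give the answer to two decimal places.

Molar mass of (Mn0.14Fe0.86)3Al2Si3O12: 0.42×54.938 + 2.58×55.845 + 2×26.982 + 3×28.085 + 12×15.999 = 497.361 g/mol.
Mass of Si per formula unit: 3 × 28.085 = 84.255 g.
Weight fraction Si = 84.255 / 497.361 = 0.1694.

16.94 mass %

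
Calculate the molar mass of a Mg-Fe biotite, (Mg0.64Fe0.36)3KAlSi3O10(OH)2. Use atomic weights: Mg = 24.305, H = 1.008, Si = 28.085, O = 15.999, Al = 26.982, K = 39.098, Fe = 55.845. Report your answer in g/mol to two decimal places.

The formula mass is the sum 1.92*24.305 + 1.08*55.845 + 1*39.098 + 1*26.982 + 3*28.085 + 12*15.999 + 2*1.008.

451.32 g/mol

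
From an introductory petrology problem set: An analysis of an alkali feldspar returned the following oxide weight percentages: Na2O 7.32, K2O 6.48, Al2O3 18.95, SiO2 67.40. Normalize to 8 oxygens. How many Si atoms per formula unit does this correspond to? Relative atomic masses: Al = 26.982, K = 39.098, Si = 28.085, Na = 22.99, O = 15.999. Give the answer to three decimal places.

7.32 wt% Na2O ÷ 61.979 g/mol = 0.11810 mol, giving 0.23620 Na and 0.11810 O.
6.48 wt% K2O ÷ 94.195 g/mol = 0.06879 mol, giving 0.13758 K and 0.06879 O.
18.95 wt% Al2O3 ÷ 101.961 g/mol = 0.18586 mol, giving 0.37172 Al and 0.55758 O.
67.40 wt% SiO2 ÷ 60.083 g/mol = 1.12178 mol, giving 1.12178 Si and 2.24356 O.
Oxygen sums to 2.98803; scaling by 8/2.98803 = 2.67735 puts the formula on 8 O.
Si: 1.12178 × 2.67735 = 3.003 atoms per formula unit.

3.003 Si apfu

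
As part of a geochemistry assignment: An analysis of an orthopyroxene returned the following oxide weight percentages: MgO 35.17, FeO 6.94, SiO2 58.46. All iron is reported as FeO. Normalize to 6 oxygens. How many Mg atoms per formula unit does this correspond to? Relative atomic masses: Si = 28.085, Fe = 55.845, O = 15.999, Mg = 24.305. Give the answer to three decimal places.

35.17 wt% MgO ÷ 40.304 g/mol = 0.87262 mol, giving 0.87262 Mg and 0.87262 O.
6.94 wt% FeO ÷ 71.844 g/mol = 0.09660 mol, giving 0.09660 Fe and 0.09660 O.
58.46 wt% SiO2 ÷ 60.083 g/mol = 0.97299 mol, giving 0.97299 Si and 1.94598 O.
Oxygen sums to 2.91520; scaling by 6/2.91520 = 2.05818 puts the formula on 6 O.
Mg: 0.87262 × 2.05818 = 1.796 atoms per formula unit.

1.796 Mg apfu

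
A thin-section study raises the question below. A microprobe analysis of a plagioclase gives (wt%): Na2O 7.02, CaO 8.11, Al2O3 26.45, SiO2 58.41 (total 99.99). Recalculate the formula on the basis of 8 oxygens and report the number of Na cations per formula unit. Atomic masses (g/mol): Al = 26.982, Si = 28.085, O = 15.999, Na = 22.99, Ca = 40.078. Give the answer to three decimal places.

0.608 Na apfu

7.02 wt% Na2O ÷ 61.979 g/mol = 0.11326 mol, giving 0.22652 Na and 0.11326 O.
8.11 wt% CaO ÷ 56.077 g/mol = 0.14462 mol, giving 0.14462 Ca and 0.14462 O.
26.45 wt% Al2O3 ÷ 101.961 g/mol = 0.25941 mol, giving 0.51882 Al and 0.77823 O.
58.41 wt% SiO2 ÷ 60.083 g/mol = 0.97216 mol, giving 0.97216 Si and 1.94432 O.
Oxygen sums to 2.98043; scaling by 8/2.98043 = 2.68418 puts the formula on 8 O.
Na: 0.22652 × 2.68418 = 0.608 atoms per formula unit.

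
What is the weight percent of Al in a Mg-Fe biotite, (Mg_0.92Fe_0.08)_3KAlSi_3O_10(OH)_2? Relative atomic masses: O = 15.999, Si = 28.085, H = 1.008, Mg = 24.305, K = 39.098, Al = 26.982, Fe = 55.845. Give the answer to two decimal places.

M((Mg_0.92Fe_0.08)_3KAlSi_3O_10(OH)_2) = 424.824 g/mol.
Al contributes 1 × 26.982 = 26.982 g per mole.
26.982/424.824 = 0.0635 → 6.35%.

6.35 mass %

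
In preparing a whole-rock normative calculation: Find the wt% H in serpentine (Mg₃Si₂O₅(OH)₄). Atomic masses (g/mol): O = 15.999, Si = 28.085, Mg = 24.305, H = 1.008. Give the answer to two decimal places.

Molar mass of Mg₃Si₂O₅(OH)₄: 3×24.305 + 2×28.085 + 9×15.999 + 4×1.008 = 277.108 g/mol.
Mass of H per formula unit: 4 × 1.008 = 4.032 g.
Weight fraction H = 4.032 / 277.108 = 0.0146.

1.46 mass %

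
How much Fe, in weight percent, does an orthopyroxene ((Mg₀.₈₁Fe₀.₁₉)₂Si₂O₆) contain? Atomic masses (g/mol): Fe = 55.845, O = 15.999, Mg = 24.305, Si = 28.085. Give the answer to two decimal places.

M((Mg₀.₈₁Fe₀.₁₉)₂Si₂O₆) = 212.759 g/mol.
Fe contributes 0.38 × 55.845 = 21.221 g per mole.
21.221/212.759 = 0.0997 → 9.97%.

9.97 weight percent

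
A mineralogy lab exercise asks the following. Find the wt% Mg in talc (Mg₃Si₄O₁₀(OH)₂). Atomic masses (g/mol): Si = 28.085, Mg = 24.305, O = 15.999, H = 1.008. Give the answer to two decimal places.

19.23 mass %

M(Mg₃Si₄O₁₀(OH)₂) = 379.259 g/mol.
Mg contributes 3 × 24.305 = 72.915 g per mole.
72.915/379.259 = 0.1923 → 19.23%.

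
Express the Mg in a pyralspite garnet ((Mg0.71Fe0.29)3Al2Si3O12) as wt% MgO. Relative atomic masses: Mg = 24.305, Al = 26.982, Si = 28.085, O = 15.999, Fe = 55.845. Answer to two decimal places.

Molar mass of (Mg0.71Fe0.29)3Al2Si3O12 = 2.13×24.305 + 0.87×55.845 + 2×26.982 + 3×28.085 + 12×15.999 = 430.562 g/mol.
Each formula unit contains 2.13 Mg, equivalent to 2.13/1 = 2.1300 mol MgO.
M(MgO) = 1×24.305 + 1×15.999 = 40.304 g/mol.
Mass of MgO per formula unit = 2.1300 × 40.304 = 85.848 g.
MgO wt% = 85.848 / 430.562 × 100 = 19.94%.

19.94 wt%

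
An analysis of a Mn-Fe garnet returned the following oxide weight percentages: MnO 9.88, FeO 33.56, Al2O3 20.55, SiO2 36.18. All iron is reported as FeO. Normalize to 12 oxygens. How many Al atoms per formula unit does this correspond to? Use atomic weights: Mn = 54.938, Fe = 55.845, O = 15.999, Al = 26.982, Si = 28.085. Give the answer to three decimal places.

MnO: 9.88/70.937 = 0.13928 mol → 0.13928 mol Mn, 0.13928 mol O.
FeO: 33.56/71.844 = 0.46712 mol → 0.46712 mol Fe, 0.46712 mol O.
Al2O3: 20.55/101.961 = 0.20155 mol → 0.40310 mol Al, 0.60465 mol O.
SiO2: 36.18/60.083 = 0.60217 mol → 0.60217 mol Si, 1.20434 mol O.
Total oxygen = 2.41539 mol. Normalization factor = 12/2.41539 = 4.96814.
Al per 12 O = 0.40310 × 4.96814 = 2.003.

2.003 Al apfu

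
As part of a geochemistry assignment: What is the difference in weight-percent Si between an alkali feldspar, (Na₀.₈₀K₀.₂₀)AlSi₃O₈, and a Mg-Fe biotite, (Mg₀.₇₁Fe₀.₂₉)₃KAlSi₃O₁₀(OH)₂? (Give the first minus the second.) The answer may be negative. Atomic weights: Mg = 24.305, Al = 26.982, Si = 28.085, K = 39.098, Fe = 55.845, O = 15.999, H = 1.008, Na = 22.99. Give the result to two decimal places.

12.79 percentage points

Si in (Na₀.₈₀K₀.₂₀)AlSi₃O₈: molar mass 265.441 g/mol; 3×28.085 = 84.255 g → 31.74 wt%.
Si in (Mg₀.₇₁Fe₀.₂₉)₃KAlSi₃O₁₀(OH)₂: molar mass 444.694 g/mol; 3×28.085 = 84.255 g → 18.95 wt%.
Difference = 31.74 − 18.95 = 12.79 percentage points.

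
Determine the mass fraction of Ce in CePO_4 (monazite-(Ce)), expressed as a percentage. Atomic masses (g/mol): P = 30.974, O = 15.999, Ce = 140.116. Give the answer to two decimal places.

59.60 mass %

Formula mass = 1×140.116 + 1×30.974 + 4×15.999 = 235.086 g/mol, of which 140.116 g is Ce.
So Ce makes up 140.116/235.086 = 0.5960 of the mass, i.e. 59.60%.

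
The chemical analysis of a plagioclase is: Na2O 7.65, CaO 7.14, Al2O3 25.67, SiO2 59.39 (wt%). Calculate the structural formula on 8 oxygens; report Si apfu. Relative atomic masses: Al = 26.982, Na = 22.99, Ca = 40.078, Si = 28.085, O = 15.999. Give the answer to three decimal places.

7.65 wt% Na2O ÷ 61.979 g/mol = 0.12343 mol, giving 0.24686 Na and 0.12343 O.
7.14 wt% CaO ÷ 56.077 g/mol = 0.12732 mol, giving 0.12732 Ca and 0.12732 O.
25.67 wt% Al2O3 ÷ 101.961 g/mol = 0.25176 mol, giving 0.50352 Al and 0.75528 O.
59.39 wt% SiO2 ÷ 60.083 g/mol = 0.98847 mol, giving 0.98847 Si and 1.97694 O.
Oxygen sums to 2.98297; scaling by 8/2.98297 = 2.68189 puts the formula on 8 O.
Si: 0.98847 × 2.68189 = 2.651 atoms per formula unit.

2.651 Si apfu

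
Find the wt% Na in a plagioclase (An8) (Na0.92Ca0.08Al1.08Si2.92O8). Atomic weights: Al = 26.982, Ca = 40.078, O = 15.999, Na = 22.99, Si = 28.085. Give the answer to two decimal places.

8.03 mass %

Formula mass = 0.92*22.99 + 0.08*40.078 + 1.08*26.982 + 2.92*28.085 + 8*15.999 = 263.498 g/mol, of which 21.151 g is Na.
So Na makes up 21.151/263.498 = 0.0803 of the mass, i.e. 8.03%.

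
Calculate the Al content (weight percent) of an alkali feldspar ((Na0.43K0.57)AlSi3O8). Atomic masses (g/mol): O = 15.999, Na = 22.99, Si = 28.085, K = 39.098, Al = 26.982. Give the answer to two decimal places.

Formula mass = 0.43*22.99 + 0.57*39.098 + 1*26.982 + 3*28.085 + 8*15.999 = 271.401 g/mol, of which 26.982 g is Al.
So Al makes up 26.982/271.401 = 0.0994 of the mass, i.e. 9.94%.

9.94 weight percent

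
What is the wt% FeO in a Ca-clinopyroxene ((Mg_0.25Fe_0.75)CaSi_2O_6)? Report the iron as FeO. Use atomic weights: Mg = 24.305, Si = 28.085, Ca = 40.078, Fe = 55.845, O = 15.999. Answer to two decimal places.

Formula mass = 240.202 g/mol.
0.75 Fe → 0.7500 mol FeO per formula unit; M(FeO) = 71.844, so FeO mass = 53.883 g.
53.883/240.202 × 100 = 22.43 wt%.

22.43 wt%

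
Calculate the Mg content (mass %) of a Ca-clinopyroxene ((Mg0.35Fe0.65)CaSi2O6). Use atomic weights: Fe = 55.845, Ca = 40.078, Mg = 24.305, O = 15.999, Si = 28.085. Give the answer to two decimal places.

3.59 mass %

M((Mg0.35Fe0.65)CaSi2O6) = 237.048 g/mol.
Mg contributes 0.35 × 24.305 = 8.507 g per mole.
8.507/237.048 = 0.0359 → 3.59%.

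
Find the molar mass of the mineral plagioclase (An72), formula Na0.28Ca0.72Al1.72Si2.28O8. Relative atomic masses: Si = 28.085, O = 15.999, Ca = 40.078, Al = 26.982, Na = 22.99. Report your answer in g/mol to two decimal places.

273.73 g/mol

Na: 0.28 × 22.99 = 6.4372
Ca: 0.72 × 40.078 = 28.8562
Al: 1.72 × 26.982 = 46.4090
Si: 2.28 × 28.085 = 64.0338
O: 8 × 15.999 = 127.9920
Summing the contributions gives the formula mass.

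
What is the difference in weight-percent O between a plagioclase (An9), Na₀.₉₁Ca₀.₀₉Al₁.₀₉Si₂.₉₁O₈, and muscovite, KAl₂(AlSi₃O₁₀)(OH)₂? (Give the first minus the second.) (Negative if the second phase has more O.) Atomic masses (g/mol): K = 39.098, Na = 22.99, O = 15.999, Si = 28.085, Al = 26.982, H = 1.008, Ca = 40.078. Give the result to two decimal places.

0.34 percentage points

First mineral: 127.992 g O in 263.658 g formula = 48.54 wt% O.
Second mineral: 191.988 g O in 398.303 g formula = 48.20 wt% O.
48.54% − 48.20% gives a difference of 0.34 percentage points.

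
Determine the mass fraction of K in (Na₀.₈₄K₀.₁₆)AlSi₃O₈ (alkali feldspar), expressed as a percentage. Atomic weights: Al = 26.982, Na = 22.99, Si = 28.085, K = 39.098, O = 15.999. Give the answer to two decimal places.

Molar mass of (Na₀.₈₄K₀.₁₆)AlSi₃O₈: 0.84×22.99 + 0.16×39.098 + 1×26.982 + 3×28.085 + 8×15.999 = 264.796 g/mol.
Mass of K per formula unit: 0.16 × 39.098 = 6.256 g.
Weight fraction K = 6.256 / 264.796 = 0.0236.

2.36 mass %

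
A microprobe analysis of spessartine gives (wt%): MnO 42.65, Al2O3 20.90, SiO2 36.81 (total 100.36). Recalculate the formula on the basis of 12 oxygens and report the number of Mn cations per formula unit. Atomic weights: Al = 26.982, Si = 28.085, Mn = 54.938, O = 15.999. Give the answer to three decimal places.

2.955 Mn apfu

MnO (M=70.937): mol = 0.60124; Mn = 0.60124, O = 0.60124.
Al2O3 (M=101.961): mol = 0.20498; Al = 0.40996, O = 0.61494.
SiO2 (M=60.083): mol = 0.61265; Si = 0.61265, O = 1.22530.
ΣO = 2.44148; factor = 12/ΣO = 4.91505.
Mn apfu = 0.60124 × 4.91505 = 2.955.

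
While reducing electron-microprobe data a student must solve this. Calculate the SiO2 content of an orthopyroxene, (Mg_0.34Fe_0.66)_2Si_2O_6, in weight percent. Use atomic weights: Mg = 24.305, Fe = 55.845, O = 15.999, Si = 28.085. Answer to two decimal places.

Formula mass = 242.407 g/mol.
2 Si → 2.0000 mol SiO2 per formula unit; M(SiO2) = 60.083, so SiO2 mass = 120.166 g.
120.166/242.407 × 100 = 49.57 wt%.

49.57 wt%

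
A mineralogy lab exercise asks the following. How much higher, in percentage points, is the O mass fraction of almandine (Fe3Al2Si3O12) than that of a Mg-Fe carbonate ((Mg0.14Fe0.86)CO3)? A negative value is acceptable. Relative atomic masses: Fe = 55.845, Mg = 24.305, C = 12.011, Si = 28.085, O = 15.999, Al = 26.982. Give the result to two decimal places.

O in Fe3Al2Si3O12: molar mass 497.742 g/mol; 12×15.999 = 191.988 g → 38.57 wt%.
O in (Mg0.14Fe0.86)CO3: molar mass 111.437 g/mol; 3×15.999 = 47.997 g → 43.07 wt%.
Difference = 38.57 − 43.07 = -4.50 percentage points.

-4.50 percentage points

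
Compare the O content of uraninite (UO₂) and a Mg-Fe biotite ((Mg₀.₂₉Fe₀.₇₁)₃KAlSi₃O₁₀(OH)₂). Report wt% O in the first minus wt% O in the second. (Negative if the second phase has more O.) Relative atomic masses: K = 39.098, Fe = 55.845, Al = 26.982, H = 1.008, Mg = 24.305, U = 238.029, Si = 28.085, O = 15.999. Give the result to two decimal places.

M(UO₂) = 270.027 g/mol, so wt% O = 31.998/270.027 × 100 = 11.85%.
M((Mg₀.₂₉Fe₀.₇₁)₃KAlSi₃O₁₀(OH)₂) = 484.434 g/mol, so wt% O = 191.988/484.434 × 100 = 39.63%.
11.85 − 39.63 = -27.78 pp.

-27.78 percentage points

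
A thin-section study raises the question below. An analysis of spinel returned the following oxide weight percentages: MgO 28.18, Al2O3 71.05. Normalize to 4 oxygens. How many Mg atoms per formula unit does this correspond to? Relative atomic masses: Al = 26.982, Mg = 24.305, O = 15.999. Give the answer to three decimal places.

MgO (M=40.304): mol = 0.69919; Mg = 0.69919, O = 0.69919.
Al2O3 (M=101.961): mol = 0.69684; Al = 1.39368, O = 2.09052.
ΣO = 2.78971; factor = 4/ΣO = 1.43384.
Mg apfu = 0.69919 × 1.43384 = 1.003.

1.003 Mg apfu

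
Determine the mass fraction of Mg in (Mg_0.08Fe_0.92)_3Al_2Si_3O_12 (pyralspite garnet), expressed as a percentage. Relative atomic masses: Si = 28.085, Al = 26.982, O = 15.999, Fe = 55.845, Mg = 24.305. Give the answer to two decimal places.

1.19 wt%

Molar mass of (Mg_0.08Fe_0.92)_3Al_2Si_3O_12: 0.24×24.305 + 2.76×55.845 + 2×26.982 + 3×28.085 + 12×15.999 = 490.172 g/mol.
Mass of Mg per formula unit: 0.24 × 24.305 = 5.833 g.
Weight fraction Mg = 5.833 / 490.172 = 0.0119.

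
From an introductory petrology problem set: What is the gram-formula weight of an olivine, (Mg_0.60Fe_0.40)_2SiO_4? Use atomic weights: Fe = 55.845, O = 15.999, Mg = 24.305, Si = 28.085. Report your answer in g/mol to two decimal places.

The formula mass is the sum 1.20(24.305) + 0.80(55.845) + 1(28.085) + 4(15.999).

165.92 g/mol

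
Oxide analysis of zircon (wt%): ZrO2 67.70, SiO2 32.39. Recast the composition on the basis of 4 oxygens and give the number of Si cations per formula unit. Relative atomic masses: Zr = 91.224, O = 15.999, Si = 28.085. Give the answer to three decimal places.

0.991 Si apfu

67.70 wt% ZrO2 ÷ 123.222 g/mol = 0.54941 mol, giving 0.54941 Zr and 1.09882 O.
32.39 wt% SiO2 ÷ 60.083 g/mol = 0.53909 mol, giving 0.53909 Si and 1.07818 O.
Oxygen sums to 2.17700; scaling by 4/2.17700 = 1.83739 puts the formula on 4 O.
Si: 0.53909 × 1.83739 = 0.991 atoms per formula unit.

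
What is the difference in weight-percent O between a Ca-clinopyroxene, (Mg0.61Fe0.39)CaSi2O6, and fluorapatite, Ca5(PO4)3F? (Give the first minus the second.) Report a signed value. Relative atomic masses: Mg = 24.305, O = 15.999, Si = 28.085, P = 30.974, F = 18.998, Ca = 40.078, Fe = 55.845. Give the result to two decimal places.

3.88 percentage points

O in (Mg0.61Fe0.39)CaSi2O6: molar mass 228.848 g/mol; 6×15.999 = 95.994 g → 41.95 wt%.
O in Ca5(PO4)3F: molar mass 504.298 g/mol; 12×15.999 = 191.988 g → 38.07 wt%.
Difference = 41.95 − 38.07 = 3.88 percentage points.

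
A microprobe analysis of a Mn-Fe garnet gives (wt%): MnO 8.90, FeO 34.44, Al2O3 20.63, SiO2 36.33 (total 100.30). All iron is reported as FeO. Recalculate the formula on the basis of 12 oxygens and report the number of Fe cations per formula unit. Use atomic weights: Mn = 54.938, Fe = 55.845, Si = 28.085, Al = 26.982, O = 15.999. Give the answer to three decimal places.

2.376 Fe apfu

MnO: 8.90/70.937 = 0.12546 mol → 0.12546 mol Mn, 0.12546 mol O.
FeO: 34.44/71.844 = 0.47937 mol → 0.47937 mol Fe, 0.47937 mol O.
Al2O3: 20.63/101.961 = 0.20233 mol → 0.40466 mol Al, 0.60699 mol O.
SiO2: 36.33/60.083 = 0.60466 mol → 0.60466 mol Si, 1.20932 mol O.
Total oxygen = 2.42114 mol. Normalization factor = 12/2.42114 = 4.95634.
Fe per 12 O = 0.47937 × 4.95634 = 2.376.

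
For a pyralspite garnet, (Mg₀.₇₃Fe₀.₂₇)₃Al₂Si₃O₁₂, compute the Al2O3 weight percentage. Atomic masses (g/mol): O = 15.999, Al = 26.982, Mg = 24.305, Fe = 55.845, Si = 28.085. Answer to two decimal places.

23.79 wt%

Formula mass = 428.669 g/mol.
2 Al → 1.0000 mol Al2O3 per formula unit; M(Al2O3) = 101.961, so Al2O3 mass = 101.961 g.
101.961/428.669 × 100 = 23.79 wt%.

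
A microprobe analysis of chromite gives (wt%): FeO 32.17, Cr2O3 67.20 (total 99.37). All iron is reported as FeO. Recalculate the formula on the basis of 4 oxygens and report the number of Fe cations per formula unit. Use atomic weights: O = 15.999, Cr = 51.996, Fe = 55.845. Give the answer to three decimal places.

32.17 wt% FeO ÷ 71.844 g/mol = 0.44778 mol, giving 0.44778 Fe and 0.44778 O.
67.20 wt% Cr2O3 ÷ 151.989 g/mol = 0.44214 mol, giving 0.88428 Cr and 1.32642 O.
Oxygen sums to 1.77420; scaling by 4/1.77420 = 2.25454 puts the formula on 4 O.
Fe: 0.44778 × 2.25454 = 1.010 atoms per formula unit.

1.010 Fe apfu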